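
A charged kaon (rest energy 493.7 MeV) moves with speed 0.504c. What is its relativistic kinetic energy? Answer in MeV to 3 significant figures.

K ≈ 77.9 MeV

γ = 1/√(1 − 0.504²) = 1.1578
K = (γ − 1)m₀c² = (1.1578 − 1) × 493.7 MeV = 0.15780 × 493.7 MeV = 77.9 MeV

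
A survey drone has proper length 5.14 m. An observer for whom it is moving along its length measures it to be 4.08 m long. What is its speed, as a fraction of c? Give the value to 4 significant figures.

γ = L₀/L = 5.14/4.08 = 1.25980
β = √(1 − 1/γ²) = 0.6082

β ≈ 0.6082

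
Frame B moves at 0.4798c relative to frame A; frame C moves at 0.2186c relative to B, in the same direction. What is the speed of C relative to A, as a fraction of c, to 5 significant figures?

Compose boost 2: (0.2186 + 0.4798)/(1 + 0.2186×0.4798) = 0.69840/1.104884 = 0.63210

u ≈ 0.63210c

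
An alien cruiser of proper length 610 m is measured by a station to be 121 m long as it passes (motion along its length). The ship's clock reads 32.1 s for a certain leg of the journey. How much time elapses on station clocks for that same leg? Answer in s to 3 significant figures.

Length contraction ⇒ γ = L₀/L = 610/121 = 5.0413
Time dilation: Δt = γτ₀ = 5.0413 × 32.1 s = 162 s

Δt ≈ 162 s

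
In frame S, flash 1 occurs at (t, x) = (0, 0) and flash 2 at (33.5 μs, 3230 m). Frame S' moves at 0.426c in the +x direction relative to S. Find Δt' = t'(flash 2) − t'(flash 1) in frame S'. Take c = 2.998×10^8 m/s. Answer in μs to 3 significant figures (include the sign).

γ = 1/√(1 − 0.426²) = 1.1053
Δt' = γ(Δt − vΔx/c²) = 1.1053 × (33.5 μs − 0.426×3230 m / (2.998×10^8 m/s))
= 1.1053 × (28.910 μs) = 32.0 μs

Δt' ≈ 32.0 μs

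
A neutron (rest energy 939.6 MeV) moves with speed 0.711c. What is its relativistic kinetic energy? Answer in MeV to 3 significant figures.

K ≈ 397 MeV

γ = 1/√(1 − 0.711²) = 1.4221
K = (γ − 1)m₀c² = (1.4221 − 1) × 939.6 MeV = 0.42209 × 939.6 MeV = 397 MeV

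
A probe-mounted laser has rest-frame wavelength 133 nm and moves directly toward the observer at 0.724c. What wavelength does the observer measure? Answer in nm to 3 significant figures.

λ_obs ≈ 53.2 nm

Relativistic Doppler: λ_obs = λ_src √((1−β)/(1+β))
= 133 × √(0.27600/1.7240) = 133 × 0.40012 = 53.2 nm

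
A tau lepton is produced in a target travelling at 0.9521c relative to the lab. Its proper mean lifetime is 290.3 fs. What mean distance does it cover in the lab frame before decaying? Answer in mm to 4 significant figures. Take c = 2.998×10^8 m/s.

γ = 1/√(1 − 0.9521²) = 3.27025
Dilated lifetime: Δt = γτ₀ = 3.27025 × 290.3 fs = 949.354 fs
d = vΔt = 0.9521c × 949.354 fs = 2.85440×10^8 m/s × 9.49354×10^-13 s = 0.2710 mm

d ≈ 0.2710 mm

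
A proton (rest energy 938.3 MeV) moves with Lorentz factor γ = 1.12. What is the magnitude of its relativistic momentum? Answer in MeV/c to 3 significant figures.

β = √(1 − 1/γ²) = √(1 − 1/1.12²) = 0.45034
p = γβm₀c = 1.12 × 0.45034 × 938.3 MeV/c = 473 MeV/c

p ≈ 473 MeV/c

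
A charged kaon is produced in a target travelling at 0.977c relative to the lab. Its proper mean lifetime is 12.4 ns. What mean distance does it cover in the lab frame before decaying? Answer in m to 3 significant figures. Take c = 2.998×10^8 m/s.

γ = 1/√(1 − 0.977²) = 4.6896
Dilated lifetime: Δt = γτ₀ = 4.6896 × 12.4 ns = 58.151 ns
d = vΔt = 0.977c × 58.151 ns = 2.9290×10^8 m/s × 5.8151×10^-8 s = 17.0 m

d ≈ 17.0 m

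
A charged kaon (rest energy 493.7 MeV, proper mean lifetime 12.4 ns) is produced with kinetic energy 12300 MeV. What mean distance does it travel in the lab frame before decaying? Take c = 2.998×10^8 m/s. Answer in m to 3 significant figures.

d ≈ 96.3 m

γ = 1 + K/(m₀c²) = 1 + 12300/493.7 = 25.914
β = √(1 − 1/γ²) = 0.99926
Dilated lifetime: γτ₀ = 25.914 × 12.4 ns = 321.33 ns
d = βc·γτ₀ = 0.99926 × (2.998×10^8 m/s) × 3.2133×10^-7 s = 96.3 m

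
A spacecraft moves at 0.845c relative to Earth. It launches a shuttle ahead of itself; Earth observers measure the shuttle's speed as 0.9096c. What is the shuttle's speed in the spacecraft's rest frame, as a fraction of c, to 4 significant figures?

u' ≈ 0.2792c

Inverse velocity addition: u' = (u − v)/(1 − uv/c²)
= (0.9096 − 0.845)/(1 − 0.9096×0.845) = 0.06460/0.231388 = 0.2792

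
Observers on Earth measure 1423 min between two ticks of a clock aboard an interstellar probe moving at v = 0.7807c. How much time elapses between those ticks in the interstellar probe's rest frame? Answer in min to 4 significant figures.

γ = 1/√(1 − 0.7807²) = 1.60024
Proper time: τ₀ = Δt/γ = 1423/1.60024 = 889.2 min

τ₀ ≈ 889.2 min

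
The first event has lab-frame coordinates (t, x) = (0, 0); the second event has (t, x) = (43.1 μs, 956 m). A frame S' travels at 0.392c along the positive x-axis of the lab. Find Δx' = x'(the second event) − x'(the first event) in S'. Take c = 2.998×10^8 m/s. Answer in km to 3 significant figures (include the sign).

Δx' ≈ -4.47 km

γ = 1/√(1 − 0.392²) = 1.0870
Δx' = γ(Δx − vΔt) = 1.0870 × (956 m − 0.392×(2.998×10^8 m/s)×43.1×10^-6 s)
= 1.0870 × (-4109.2 m) = -4.47 km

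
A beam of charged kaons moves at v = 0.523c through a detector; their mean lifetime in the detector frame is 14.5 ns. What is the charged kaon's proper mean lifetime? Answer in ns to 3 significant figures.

τ₀ ≈ 12.4 ns

γ = 1/√(1 − 0.523²) = 1.1733
Proper time: τ₀ = Δt/γ = 14.5/1.1733 = 12.4 ns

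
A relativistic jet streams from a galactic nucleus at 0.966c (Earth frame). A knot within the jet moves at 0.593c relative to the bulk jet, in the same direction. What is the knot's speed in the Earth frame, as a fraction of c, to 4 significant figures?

u ≈ 0.9912c

Relativistic velocity addition: u = (u' + v)/(1 + u'v/c²)
= (0.593 + 0.966)/(1 + 0.593×0.966) = 1.559/1.57284 = 0.9912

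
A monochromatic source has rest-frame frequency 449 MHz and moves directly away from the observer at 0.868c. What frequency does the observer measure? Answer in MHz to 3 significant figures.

f_obs ≈ 119 MHz

Relativistic Doppler: f_obs = f_src √((1−β)/(1+β))
= 449 × √(0.13200/1.8680) = 449 × 0.26583 = 119 MHz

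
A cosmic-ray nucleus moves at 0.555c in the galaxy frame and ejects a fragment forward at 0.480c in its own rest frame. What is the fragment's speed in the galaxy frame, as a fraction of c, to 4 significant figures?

u ≈ 0.8173c

Compose boost 2: (0.480 + 0.555)/(1 + 0.480×0.555) = 1.035/1.26640 = 0.8173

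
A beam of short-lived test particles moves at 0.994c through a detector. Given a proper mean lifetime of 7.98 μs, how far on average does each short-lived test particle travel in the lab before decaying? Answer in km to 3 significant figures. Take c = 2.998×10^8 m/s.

d ≈ 21.7 km

γ = 1/√(1 − 0.994²) = 9.1424
Dilated lifetime: Δt = γτ₀ = 9.1424 × 7.98 μs = 72.957 μs
d = vΔt = 0.994c × 72.957 μs = 2.9800×10^8 m/s × 7.2957×10^-5 s = 21.7 km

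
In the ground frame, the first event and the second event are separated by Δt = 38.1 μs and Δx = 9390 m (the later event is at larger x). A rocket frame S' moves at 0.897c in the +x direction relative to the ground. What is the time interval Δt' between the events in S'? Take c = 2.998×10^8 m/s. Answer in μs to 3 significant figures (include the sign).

γ = 1/√(1 − 0.897²) = 2.2623
Δt' = γ(Δt − vΔx/c²) = 2.2623 × (38.1 μs − 0.897×9390 m / (2.998×10^8 m/s))
= 2.2623 × (10.005 μs) = 22.6 μs

Δt' ≈ 22.6 μs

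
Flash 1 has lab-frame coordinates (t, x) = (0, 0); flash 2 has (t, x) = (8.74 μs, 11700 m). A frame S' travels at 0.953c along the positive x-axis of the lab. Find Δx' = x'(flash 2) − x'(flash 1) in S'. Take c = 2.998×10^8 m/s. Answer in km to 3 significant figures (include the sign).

Δx' ≈ 30.4 km

γ = 1/√(1 − 0.953²) = 3.3007
Δx' = γ(Δx − vΔt) = 3.3007 × (11700 m − 0.953×(2.998×10^8 m/s)×8.74×10^-6 s)
= 3.3007 × (9202.9 m) = 30.4 km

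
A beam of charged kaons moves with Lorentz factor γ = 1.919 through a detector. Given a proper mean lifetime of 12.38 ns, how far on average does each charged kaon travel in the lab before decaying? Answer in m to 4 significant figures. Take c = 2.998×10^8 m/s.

d ≈ 6.079 m

β = √(1 − 1/γ²) = √(1 − 1/1.919²) = 0.853493
Dilated lifetime: Δt = γτ₀ = 1.919 × 12.38 ns = 23.7572 ns
d = vΔt = 0.853493c × 23.7572 ns = 2.55877×10^8 m/s × 2.37572×10^-8 s = 6.079 m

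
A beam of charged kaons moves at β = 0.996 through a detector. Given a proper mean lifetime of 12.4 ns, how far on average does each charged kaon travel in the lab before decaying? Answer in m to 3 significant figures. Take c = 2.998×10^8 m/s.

γ = 1/√(1 − 0.996²) = 11.192
Dilated lifetime: Δt = γτ₀ = 11.192 × 12.4 ns = 138.78 ns
d = vΔt = 0.996c × 138.78 ns = 2.9860×10^8 m/s × 1.3878×10^-7 s = 41.4 m

d ≈ 41.4 m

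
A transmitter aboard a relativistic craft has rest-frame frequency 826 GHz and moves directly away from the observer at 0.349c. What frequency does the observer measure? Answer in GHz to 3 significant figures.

f_obs ≈ 574 GHz

Relativistic Doppler: f_obs = f_src √((1−β)/(1+β))
= 826 × √(0.65100/1.3490) = 826 × 0.69468 = 574 GHz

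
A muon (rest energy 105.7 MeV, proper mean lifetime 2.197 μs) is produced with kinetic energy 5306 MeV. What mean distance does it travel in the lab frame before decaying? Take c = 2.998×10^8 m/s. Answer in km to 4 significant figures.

d ≈ 33.72 km

γ = 1 + K/(m₀c²) = 1 + 5306/105.7 = 51.1987
β = √(1 − 1/γ²) = 0.999809
Dilated lifetime: γτ₀ = 51.1987 × 2.197 μs = 112.483 μs
d = βc·γτ₀ = 0.999809 × (2.998×10^8 m/s) × 0.000112483 s = 33.72 km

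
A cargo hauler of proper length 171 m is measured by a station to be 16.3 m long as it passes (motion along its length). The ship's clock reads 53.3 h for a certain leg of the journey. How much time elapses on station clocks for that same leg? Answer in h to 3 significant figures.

Length contraction ⇒ γ = L₀/L = 171/16.3 = 10.491
Time dilation: Δt = γτ₀ = 10.491 × 53.3 h = 559 h

Δt ≈ 559 h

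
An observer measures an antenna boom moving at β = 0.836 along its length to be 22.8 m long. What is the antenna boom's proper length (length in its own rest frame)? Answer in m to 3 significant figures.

L₀ ≈ 41.6 m

γ = 1/√(1 − 0.836²) = 1.8224
L₀ = γL = 1.8224 × 22.8 = 41.6 m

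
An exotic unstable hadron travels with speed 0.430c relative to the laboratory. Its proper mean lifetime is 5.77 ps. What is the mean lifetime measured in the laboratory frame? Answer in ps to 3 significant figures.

γ = 1/√(1 − 0.430²) = 1.1076
Time dilation: Δt = γτ₀ = 1.1076 × 5.77 ps = 6.39 ps

Δt ≈ 6.39 ps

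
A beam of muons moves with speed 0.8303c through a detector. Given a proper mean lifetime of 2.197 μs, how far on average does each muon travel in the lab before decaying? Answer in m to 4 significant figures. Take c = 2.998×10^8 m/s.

γ = 1/√(1 − 0.8303²) = 1.79431
Dilated lifetime: Δt = γτ₀ = 1.79431 × 2.197 μs = 3.94210 μs
d = vΔt = 0.8303c × 3.94210 μs = 2.48924×10^8 m/s × 3.94210×10^-6 s = 981.3 m

d ≈ 981.3 m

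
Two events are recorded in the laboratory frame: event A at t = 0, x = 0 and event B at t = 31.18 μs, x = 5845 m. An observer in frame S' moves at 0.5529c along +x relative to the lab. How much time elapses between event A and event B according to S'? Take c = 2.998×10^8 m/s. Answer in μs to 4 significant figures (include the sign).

Δt' ≈ 24.48 μs

γ = 1/√(1 − 0.5529²) = 1.20012
Δt' = γ(Δt − vΔx/c²) = 1.20012 × (31.18 μs − 0.5529×5845 m / (2.998×10^8 m/s))
= 1.20012 × (20.4005 μs) = 24.48 μs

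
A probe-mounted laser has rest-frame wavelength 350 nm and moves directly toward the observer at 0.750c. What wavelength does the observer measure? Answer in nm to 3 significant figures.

Relativistic Doppler: λ_obs = λ_src √((1−β)/(1+β))
= 350 × √(0.25000/1.7500) = 350 × 0.37796 = 132 nm

λ_obs ≈ 132 nm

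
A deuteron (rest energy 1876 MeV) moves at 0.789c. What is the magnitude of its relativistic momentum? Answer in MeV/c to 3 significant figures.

γ = 1/√(1 − 0.789²) = 1.6276
p = γβm₀c = 1.6276 × 0.789 × 1876 MeV/c = 2410 MeV/c

p ≈ 2410 MeV/c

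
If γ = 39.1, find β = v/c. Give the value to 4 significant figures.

β = √(1 − 1/γ²) = √(1 − 1/39.1²) = √(0.999346) = 0.9997

β ≈ 0.9997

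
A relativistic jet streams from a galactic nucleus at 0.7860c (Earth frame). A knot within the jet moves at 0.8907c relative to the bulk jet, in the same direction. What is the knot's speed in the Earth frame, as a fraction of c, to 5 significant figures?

u ≈ 0.98624c

Relativistic velocity addition: u = (u' + v)/(1 + u'v/c²)
= (0.8907 + 0.7860)/(1 + 0.8907×0.7860) = 1.6767/1.700090 = 0.98624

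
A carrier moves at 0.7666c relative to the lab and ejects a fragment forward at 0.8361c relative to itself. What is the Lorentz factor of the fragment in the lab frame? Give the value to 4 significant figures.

γ ≈ 4.658

u_lab = (0.8361 + 0.7666)/(1 + 0.8361×0.7666) = 1.6027/1.640954 = 0.9766878
γ = 1/√(1 − 0.9766878²) = 4.658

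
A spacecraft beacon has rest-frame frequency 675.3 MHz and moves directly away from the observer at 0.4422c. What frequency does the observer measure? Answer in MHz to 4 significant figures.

Relativistic Doppler: f_obs = f_src √((1−β)/(1+β))
= 675.3 × √(0.557800/1.44220) = 675.3 × 0.621909 = 420.0 MHz

f_obs ≈ 420.0 MHz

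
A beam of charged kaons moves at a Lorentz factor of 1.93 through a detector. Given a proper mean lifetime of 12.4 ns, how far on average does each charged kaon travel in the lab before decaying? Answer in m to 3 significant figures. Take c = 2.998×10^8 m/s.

d ≈ 6.14 m

β = √(1 − 1/γ²) = √(1 − 1/1.93²) = 0.85530
Dilated lifetime: Δt = γτ₀ = 1.93 × 12.4 ns = 23.932 ns
d = vΔt = 0.85530c × 23.932 ns = 2.5642×10^8 m/s × 2.3932×10^-8 s = 6.14 m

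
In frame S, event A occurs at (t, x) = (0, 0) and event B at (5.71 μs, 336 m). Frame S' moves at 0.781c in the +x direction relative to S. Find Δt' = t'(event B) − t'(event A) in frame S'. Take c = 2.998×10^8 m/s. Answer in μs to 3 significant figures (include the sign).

Δt' ≈ 7.74 μs

γ = 1/√(1 − 0.781²) = 1.6012
Δt' = γ(Δt − vΔx/c²) = 1.6012 × (5.71 μs − 0.781×336 m / (2.998×10^8 m/s))
= 1.6012 × (4.8347 μs) = 7.74 μs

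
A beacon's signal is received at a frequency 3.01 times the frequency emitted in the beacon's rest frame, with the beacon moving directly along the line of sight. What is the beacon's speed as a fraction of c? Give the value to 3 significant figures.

f_obs/f_src = √((1+β)/(1−β)) = 3.01  ⇒  (1+β)/(1−β) = 9.0601
β = |1 − D²|/(1 + D²) = |1 − 9.0601|/(1 + 9.0601) = 0.801

β ≈ 0.801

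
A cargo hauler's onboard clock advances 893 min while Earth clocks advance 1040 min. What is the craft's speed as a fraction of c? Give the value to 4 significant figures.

β ≈ 0.5126

γ = Δt/τ₀ = 1040/893 = 1.16461
β = √(1 − 1/γ²) = √(1 − 1/1.16461²) = 0.5126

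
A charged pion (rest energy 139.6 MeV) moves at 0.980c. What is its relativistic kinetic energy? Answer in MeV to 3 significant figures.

K ≈ 562 MeV

γ = 1/√(1 − 0.980²) = 5.0252
K = (γ − 1)m₀c² = (5.0252 − 1) × 139.6 MeV = 4.0252 × 139.6 MeV = 562 MeV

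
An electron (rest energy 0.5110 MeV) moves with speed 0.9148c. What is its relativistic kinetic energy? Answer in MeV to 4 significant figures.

γ = 1/√(1 − 0.9148²) = 2.47582
K = (γ − 1)m₀c² = (2.47582 − 1) × 0.5110 MeV = 1.47582 × 0.5110 MeV = 0.7541 MeV

K ≈ 0.7541 MeV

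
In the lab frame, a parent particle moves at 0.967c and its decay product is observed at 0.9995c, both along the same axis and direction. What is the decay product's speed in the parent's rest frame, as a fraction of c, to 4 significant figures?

Inverse velocity addition: u' = (u − v)/(1 − uv/c²)
= (0.9995 − 0.967)/(1 − 0.9995×0.967) = 0.03250/0.0334835 = 0.9706

u' ≈ 0.9706c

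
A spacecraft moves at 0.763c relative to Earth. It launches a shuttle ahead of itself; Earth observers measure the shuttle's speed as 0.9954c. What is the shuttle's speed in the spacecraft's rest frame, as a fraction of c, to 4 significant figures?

Inverse velocity addition: u' = (u − v)/(1 − uv/c²)
= (0.9954 − 0.763)/(1 − 0.9954×0.763) = 0.2324/0.240510 = 0.9663

u' ≈ 0.9663c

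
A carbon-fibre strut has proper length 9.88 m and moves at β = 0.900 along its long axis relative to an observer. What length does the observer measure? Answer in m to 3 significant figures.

γ = 1/√(1 − 0.900²) = 2.2942
Length contraction: L = L₀/γ = 9.88/2.2942 = 4.31 m

L ≈ 4.31 m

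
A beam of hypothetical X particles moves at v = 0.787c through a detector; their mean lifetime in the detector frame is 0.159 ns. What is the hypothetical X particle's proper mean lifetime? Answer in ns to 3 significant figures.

τ₀ ≈ 0.0981 ns

γ = 1/√(1 − 0.787²) = 1.6209
Proper time: τ₀ = Δt/γ = 0.159/1.6209 = 0.0981 ns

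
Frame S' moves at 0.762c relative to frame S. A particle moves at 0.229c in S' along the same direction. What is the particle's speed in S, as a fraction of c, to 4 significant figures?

Relativistic velocity addition: u = (u' + v)/(1 + u'v/c²)
= (0.229 + 0.762)/(1 + 0.229×0.762) = 0.9910/1.17450 = 0.8438

u ≈ 0.8438c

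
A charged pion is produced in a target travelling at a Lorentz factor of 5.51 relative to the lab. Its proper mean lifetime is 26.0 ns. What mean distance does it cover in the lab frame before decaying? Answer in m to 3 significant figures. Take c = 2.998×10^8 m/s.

β = √(1 − 1/γ²) = √(1 − 1/5.51²) = 0.98339
Dilated lifetime: Δt = γτ₀ = 5.51 × 26.0 ns = 143.26 ns
d = vΔt = 0.98339c × 143.26 ns = 2.9482×10^8 m/s × 1.4326×10^-7 s = 42.2 m

d ≈ 42.2 m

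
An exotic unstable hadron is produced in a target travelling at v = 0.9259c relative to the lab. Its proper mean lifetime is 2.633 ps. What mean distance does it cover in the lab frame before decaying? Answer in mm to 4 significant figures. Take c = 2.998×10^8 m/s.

γ = 1/√(1 − 0.9259²) = 2.64712
Dilated lifetime: Δt = γτ₀ = 2.64712 × 2.633 ps = 6.96987 ps
d = vΔt = 0.9259c × 6.96987 ps = 2.77585×10^8 m/s × 6.96987×10^-12 s = 1.935 mm

d ≈ 1.935 mm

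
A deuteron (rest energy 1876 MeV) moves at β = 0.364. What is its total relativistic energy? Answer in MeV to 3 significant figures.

γ = 1/√(1 − 0.364²) = 1.0737
E = γm₀c² = 1.0737 × 1876 MeV = 2010 MeV

E ≈ 2010 MeV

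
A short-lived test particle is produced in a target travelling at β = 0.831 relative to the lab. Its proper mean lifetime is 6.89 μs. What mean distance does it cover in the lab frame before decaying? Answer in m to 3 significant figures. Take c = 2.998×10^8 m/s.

γ = 1/√(1 − 0.831²) = 1.7977
Dilated lifetime: Δt = γτ₀ = 1.7977 × 6.89 μs = 12.386 μs
d = vΔt = 0.831c × 12.386 μs = 2.4913×10^8 m/s × 1.2386×10^-5 s = 3090 m

d ≈ 3090 m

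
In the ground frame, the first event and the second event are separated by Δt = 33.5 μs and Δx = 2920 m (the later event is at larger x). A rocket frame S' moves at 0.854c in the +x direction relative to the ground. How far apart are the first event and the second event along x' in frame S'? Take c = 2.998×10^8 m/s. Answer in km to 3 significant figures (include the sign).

Δx' ≈ -10.9 km

γ = 1/√(1 − 0.854²) = 1.9221
Δx' = γ(Δx − vΔt) = 1.9221 × (2920 m − 0.854×(2.998×10^8 m/s)×33.5×10^-6 s)
= 1.9221 × (-5657.0 m) = -10.9 km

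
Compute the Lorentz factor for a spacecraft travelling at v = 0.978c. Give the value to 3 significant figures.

γ = 1/√(1 − β²) = 1/√(1 − 0.978²) = 1/√(0.043516) = 4.79

γ ≈ 4.79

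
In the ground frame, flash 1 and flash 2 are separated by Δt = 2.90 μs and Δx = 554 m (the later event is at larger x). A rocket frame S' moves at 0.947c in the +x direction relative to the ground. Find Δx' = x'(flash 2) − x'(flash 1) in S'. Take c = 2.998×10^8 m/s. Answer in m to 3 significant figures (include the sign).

Δx' ≈ -838 m

γ = 1/√(1 − 0.947²) = 3.1130
Δx' = γ(Δx − vΔt) = 3.1130 × (554 m − 0.947×(2.998×10^8 m/s)×2.90×10^-6 s)
= 3.1130 × (-269.34 m) = -838 m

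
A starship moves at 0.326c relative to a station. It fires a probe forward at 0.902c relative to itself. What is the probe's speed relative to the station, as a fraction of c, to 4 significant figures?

u ≈ 0.9490c

Relativistic velocity addition: u = (u' + v)/(1 + u'v/c²)
= (0.902 + 0.326)/(1 + 0.902×0.326) = 1.228/1.29405 = 0.9490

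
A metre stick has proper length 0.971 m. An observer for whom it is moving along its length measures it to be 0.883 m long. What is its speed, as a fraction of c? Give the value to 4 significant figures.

γ = L₀/L = 0.971/0.883 = 1.09966
β = √(1 − 1/γ²) = 0.4160

β ≈ 0.4160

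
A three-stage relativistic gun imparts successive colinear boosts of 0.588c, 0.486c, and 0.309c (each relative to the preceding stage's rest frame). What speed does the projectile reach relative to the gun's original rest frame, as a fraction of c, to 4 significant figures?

u ≈ 0.9095c

Compose boost 2: (0.486 + 0.588)/(1 + 0.486×0.588) = 1.074/1.28577 = 0.835298
Compose boost 3: (0.309 + 0.835298)/(1 + 0.309×0.835298) = 1.14430/1.25811 = 0.9095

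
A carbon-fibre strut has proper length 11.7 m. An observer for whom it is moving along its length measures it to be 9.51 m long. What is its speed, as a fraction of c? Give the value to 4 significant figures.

β ≈ 0.5825

γ = L₀/L = 11.7/9.51 = 1.23028
β = √(1 − 1/γ²) = 0.5825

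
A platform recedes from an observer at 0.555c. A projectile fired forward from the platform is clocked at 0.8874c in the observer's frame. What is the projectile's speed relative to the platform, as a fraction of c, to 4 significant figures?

u' ≈ 0.6550c

Inverse velocity addition: u' = (u − v)/(1 − uv/c²)
= (0.8874 − 0.555)/(1 − 0.8874×0.555) = 0.3324/0.507493 = 0.6550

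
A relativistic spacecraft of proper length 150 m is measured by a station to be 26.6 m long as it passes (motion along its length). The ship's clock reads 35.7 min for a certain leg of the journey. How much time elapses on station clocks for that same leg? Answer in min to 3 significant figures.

Δt ≈ 201 min

Length contraction ⇒ γ = L₀/L = 150/26.6 = 5.6391
Time dilation: Δt = γτ₀ = 5.6391 × 35.7 min = 201 min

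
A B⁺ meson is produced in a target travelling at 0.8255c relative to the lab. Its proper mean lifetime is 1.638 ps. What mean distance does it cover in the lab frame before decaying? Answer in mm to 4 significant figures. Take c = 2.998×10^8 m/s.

d ≈ 0.7182 mm

γ = 1/√(1 − 0.8255²) = 1.77179
Dilated lifetime: Δt = γτ₀ = 1.77179 × 1.638 ps = 2.90219 ps
d = vΔt = 0.8255c × 2.90219 ps = 2.47485×10^8 m/s × 2.90219×10^-12 s = 0.7182 mm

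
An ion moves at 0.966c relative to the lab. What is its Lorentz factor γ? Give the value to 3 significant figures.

γ ≈ 3.87

γ = 1/√(1 − β²) = 1/√(1 − 0.966²) = 1/√(0.066844) = 3.87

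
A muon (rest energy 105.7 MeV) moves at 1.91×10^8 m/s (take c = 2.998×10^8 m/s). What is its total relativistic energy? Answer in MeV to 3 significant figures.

β = v/c = 1.91×10^8 / 2.998×10^8 = 0.63709
γ = 1/√(1 − 0.63709²) = 1.2974
E = γm₀c² = 1.2974 × 105.7 MeV = 137 MeV

E ≈ 137 MeV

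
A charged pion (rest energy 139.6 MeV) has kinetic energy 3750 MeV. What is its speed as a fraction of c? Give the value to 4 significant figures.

γ = 1 + K/(m₀c²) = 1 + 3750/139.6 = 27.8625
β = √(1 − 1/γ²) = 0.9994

β ≈ 0.9994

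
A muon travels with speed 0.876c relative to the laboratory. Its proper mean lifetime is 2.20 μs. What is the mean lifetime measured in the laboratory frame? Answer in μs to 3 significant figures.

γ = 1/√(1 − 0.876²) = 2.0734
Time dilation: Δt = γτ₀ = 2.0734 × 2.20 μs = 4.56 μs

Δt ≈ 4.56 μs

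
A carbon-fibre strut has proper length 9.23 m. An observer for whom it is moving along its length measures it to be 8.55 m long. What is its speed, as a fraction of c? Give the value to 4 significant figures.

γ = L₀/L = 9.23/8.55 = 1.07953
β = √(1 − 1/γ²) = 0.3767

β ≈ 0.3767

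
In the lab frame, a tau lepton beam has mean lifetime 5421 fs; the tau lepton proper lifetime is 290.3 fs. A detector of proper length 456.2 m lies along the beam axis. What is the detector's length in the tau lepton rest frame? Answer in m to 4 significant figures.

L ≈ 24.43 m

Time dilation ⇒ γ = Δt/τ₀ = 5421/290.3 = 18.6738
Length contraction: L = L₀/γ = 456.2/18.6738 = 24.43 m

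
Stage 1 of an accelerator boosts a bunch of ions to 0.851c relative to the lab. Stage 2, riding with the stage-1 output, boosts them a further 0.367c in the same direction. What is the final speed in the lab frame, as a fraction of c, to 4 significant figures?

Compose boost 2: (0.367 + 0.851)/(1 + 0.367×0.851) = 1.218/1.31232 = 0.9281

u ≈ 0.9281c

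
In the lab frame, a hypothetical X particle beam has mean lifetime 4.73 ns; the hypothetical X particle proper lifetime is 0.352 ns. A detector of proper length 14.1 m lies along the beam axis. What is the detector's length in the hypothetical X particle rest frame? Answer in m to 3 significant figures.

L ≈ 1.05 m

Time dilation ⇒ γ = Δt/τ₀ = 4.73/0.352 = 13.438
Length contraction: L = L₀/γ = 14.1/13.438 = 1.05 m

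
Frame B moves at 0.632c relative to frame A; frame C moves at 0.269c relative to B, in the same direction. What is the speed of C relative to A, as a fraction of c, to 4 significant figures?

u ≈ 0.7701c

Compose boost 2: (0.269 + 0.632)/(1 + 0.269×0.632) = 0.9010/1.17001 = 0.7701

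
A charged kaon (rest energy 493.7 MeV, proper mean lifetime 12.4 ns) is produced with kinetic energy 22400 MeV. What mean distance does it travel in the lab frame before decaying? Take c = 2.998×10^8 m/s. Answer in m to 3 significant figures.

γ = 1 + K/(m₀c²) = 1 + 22400/493.7 = 46.372
β = √(1 − 1/γ²) = 0.99977
Dilated lifetime: γτ₀ = 46.372 × 12.4 ns = 575.01 ns
d = βc·γτ₀ = 0.99977 × (2.998×10^8 m/s) × 5.7501×10^-7 s = 172 m

d ≈ 172 m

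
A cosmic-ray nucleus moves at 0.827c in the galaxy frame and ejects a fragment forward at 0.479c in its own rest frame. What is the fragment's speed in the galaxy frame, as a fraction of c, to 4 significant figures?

Compose boost 2: (0.479 + 0.827)/(1 + 0.479×0.827) = 1.306/1.39613 = 0.9354

u ≈ 0.9354c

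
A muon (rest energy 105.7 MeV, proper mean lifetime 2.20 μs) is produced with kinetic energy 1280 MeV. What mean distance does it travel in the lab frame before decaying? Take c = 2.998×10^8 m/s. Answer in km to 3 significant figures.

d ≈ 8.62 km

γ = 1 + K/(m₀c²) = 1 + 1280/105.7 = 13.110
β = √(1 − 1/γ²) = 0.99709
Dilated lifetime: γτ₀ = 13.110 × 2.20 μs = 28.841 μs
d = βc·γτ₀ = 0.99709 × (2.998×10^8 m/s) × 2.8841×10^-5 s = 8.62 km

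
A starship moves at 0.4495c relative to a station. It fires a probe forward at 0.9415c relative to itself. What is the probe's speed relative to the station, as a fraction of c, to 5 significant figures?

Relativistic velocity addition: u = (u' + v)/(1 + u'v/c²)
= (0.9415 + 0.4495)/(1 + 0.9415×0.4495) = 1.3910/1.423204 = 0.97737

u ≈ 0.97737c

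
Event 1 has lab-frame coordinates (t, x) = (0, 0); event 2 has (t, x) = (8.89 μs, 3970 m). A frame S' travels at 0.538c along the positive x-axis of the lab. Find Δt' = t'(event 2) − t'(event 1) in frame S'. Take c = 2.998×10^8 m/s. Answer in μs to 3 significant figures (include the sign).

γ = 1/√(1 − 0.538²) = 1.1863
Δt' = γ(Δt − vΔx/c²) = 1.1863 × (8.89 μs − 0.538×3970 m / (2.998×10^8 m/s))
= 1.1863 × (1.7657 μs) = 2.09 μs

Δt' ≈ 2.09 μs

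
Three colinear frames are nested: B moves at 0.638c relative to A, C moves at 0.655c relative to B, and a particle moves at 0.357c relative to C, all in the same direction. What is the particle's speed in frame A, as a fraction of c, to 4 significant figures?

u ≈ 0.9573c

Compose boost 2: (0.655 + 0.638)/(1 + 0.655×0.638) = 1.293/1.41789 = 0.911918
Compose boost 3: (0.357 + 0.911918)/(1 + 0.357×0.911918) = 1.26892/1.32555 = 0.9573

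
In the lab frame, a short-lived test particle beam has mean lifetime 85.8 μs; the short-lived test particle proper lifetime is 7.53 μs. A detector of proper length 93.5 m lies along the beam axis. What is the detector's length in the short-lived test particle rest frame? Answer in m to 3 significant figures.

L ≈ 8.21 m

Time dilation ⇒ γ = Δt/τ₀ = 85.8/7.53 = 11.394
Length contraction: L = L₀/γ = 93.5/11.394 = 8.21 m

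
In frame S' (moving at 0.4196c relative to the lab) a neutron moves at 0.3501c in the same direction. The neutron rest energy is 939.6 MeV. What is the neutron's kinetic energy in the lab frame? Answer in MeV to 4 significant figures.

K ≈ 327.8 MeV

u_lab = (0.3501 + 0.4196)/(1 + 0.3501×0.4196) = 0.6711123
γ = 1/√(1 − 0.6711123²) = 1.34888
K = (γ − 1)m₀c² = (1.34888 − 1) × 939.6 = 0.348880 × 939.6 = 327.8 MeV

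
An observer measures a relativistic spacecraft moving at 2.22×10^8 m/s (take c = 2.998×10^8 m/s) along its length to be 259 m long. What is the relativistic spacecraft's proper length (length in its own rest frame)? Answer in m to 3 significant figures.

β = v/c = 2.22×10^8 / 2.998×10^8 = 0.74049
γ = 1/√(1 − 0.74049²) = 1.4880
L₀ = γL = 1.4880 × 259 = 385 m

L₀ ≈ 385 m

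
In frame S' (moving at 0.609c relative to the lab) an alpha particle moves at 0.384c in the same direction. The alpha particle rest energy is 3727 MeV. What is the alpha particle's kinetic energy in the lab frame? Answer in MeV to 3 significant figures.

u_lab = (0.384 + 0.609)/(1 + 0.384×0.609) = 0.804794
γ = 1/√(1 − 0.804794²) = 1.6848
K = (γ − 1)m₀c² = (1.6848 − 1) × 3727 = 0.68477 × 3727 = 2550 MeV

K ≈ 2550 MeV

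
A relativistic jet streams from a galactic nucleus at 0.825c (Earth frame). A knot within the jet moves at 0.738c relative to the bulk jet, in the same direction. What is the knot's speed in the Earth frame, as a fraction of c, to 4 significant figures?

u ≈ 0.9715c

Relativistic velocity addition: u = (u' + v)/(1 + u'v/c²)
= (0.738 + 0.825)/(1 + 0.738×0.825) = 1.563/1.60885 = 0.9715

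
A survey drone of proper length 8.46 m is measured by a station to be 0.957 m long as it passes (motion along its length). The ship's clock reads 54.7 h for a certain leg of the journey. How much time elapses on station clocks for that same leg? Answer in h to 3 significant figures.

Length contraction ⇒ γ = L₀/L = 8.46/0.957 = 8.8401
Time dilation: Δt = γτ₀ = 8.8401 × 54.7 h = 484 h

Δt ≈ 484 h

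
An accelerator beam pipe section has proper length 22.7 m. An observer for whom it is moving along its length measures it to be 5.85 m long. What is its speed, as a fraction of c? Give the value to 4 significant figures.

β ≈ 0.9662

γ = L₀/L = 22.7/5.85 = 3.88034
β = √(1 − 1/γ²) = 0.9662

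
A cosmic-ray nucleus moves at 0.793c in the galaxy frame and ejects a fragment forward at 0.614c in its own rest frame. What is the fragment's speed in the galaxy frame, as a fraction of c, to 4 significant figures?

Compose boost 2: (0.614 + 0.793)/(1 + 0.614×0.793) = 1.407/1.48690 = 0.9463

u ≈ 0.9463c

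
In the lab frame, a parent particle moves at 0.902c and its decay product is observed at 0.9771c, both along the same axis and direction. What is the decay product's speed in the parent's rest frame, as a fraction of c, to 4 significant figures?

Inverse velocity addition: u' = (u − v)/(1 − uv/c²)
= (0.9771 − 0.902)/(1 − 0.9771×0.902) = 0.07510/0.118656 = 0.6329

u' ≈ 0.6329c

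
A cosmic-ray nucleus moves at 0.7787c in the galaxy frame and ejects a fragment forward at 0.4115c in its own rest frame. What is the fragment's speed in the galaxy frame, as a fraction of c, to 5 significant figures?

u ≈ 0.90137c

Compose boost 2: (0.4115 + 0.7787)/(1 + 0.4115×0.7787) = 1.1902/1.320435 = 0.90137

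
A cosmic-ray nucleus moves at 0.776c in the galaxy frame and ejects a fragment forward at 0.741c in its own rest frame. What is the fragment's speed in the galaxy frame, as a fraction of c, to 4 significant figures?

u ≈ 0.9632c

Compose boost 2: (0.741 + 0.776)/(1 + 0.741×0.776) = 1.517/1.57502 = 0.9632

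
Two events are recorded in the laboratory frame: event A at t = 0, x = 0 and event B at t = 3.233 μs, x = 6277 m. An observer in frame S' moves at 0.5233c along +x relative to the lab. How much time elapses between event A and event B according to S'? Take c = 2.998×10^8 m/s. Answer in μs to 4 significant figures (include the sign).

γ = 1/√(1 − 0.5233²) = 1.17350
Δt' = γ(Δt − vΔx/c²) = 1.17350 × (3.233 μs − 0.5233×6277 m / (2.998×10^8 m/s))
= 1.17350 × (-7.72348 μs) = -9.064 μs

Δt' ≈ -9.064 μs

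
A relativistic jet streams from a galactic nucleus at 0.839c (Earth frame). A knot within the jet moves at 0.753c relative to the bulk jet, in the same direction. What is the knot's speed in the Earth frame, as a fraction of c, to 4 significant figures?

Relativistic velocity addition: u = (u' + v)/(1 + u'v/c²)
= (0.753 + 0.839)/(1 + 0.753×0.839) = 1.592/1.63177 = 0.9756

u ≈ 0.9756c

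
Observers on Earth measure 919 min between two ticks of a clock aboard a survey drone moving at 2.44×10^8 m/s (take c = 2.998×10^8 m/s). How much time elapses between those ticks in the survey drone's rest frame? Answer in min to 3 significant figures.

τ₀ ≈ 534 min

β = v/c = 2.44×10^8 / 2.998×10^8 = 0.81388
γ = 1/√(1 − 0.81388²) = 1.7211
Proper time: τ₀ = Δt/γ = 919/1.7211 = 534 min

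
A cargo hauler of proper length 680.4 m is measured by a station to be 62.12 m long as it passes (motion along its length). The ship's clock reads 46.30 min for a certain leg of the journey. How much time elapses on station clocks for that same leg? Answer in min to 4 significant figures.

Length contraction ⇒ γ = L₀/L = 680.4/62.12 = 10.9530
Time dilation: Δt = γτ₀ = 10.9530 × 46.30 min = 507.1 min

Δt ≈ 507.1 min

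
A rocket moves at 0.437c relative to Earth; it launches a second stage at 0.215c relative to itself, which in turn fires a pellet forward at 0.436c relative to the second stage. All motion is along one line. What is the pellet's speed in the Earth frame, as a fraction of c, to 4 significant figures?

u ≈ 0.8191c

Compose boost 2: (0.215 + 0.437)/(1 + 0.215×0.437) = 0.6520/1.09396 = 0.596003
Compose boost 3: (0.436 + 0.596003)/(1 + 0.436×0.596003) = 1.03200/1.25986 = 0.8191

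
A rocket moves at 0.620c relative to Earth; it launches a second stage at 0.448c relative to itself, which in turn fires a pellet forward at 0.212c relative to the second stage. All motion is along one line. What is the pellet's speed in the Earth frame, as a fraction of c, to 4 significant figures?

Compose boost 2: (0.448 + 0.620)/(1 + 0.448×0.620) = 1.068/1.27776 = 0.835838
Compose boost 3: (0.212 + 0.835838)/(1 + 0.212×0.835838) = 1.04784/1.17720 = 0.8901

u ≈ 0.8901c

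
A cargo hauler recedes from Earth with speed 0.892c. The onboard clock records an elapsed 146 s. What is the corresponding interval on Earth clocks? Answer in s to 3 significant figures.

Δt ≈ 323 s

γ = 1/√(1 − 0.892²) = 2.2122
Time dilation: Δt = γτ₀ = 2.2122 × 146 s = 323 s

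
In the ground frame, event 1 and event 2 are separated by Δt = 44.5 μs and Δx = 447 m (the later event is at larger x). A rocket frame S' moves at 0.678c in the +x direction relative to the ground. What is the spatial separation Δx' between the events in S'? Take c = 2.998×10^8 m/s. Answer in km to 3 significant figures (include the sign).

γ = 1/√(1 − 0.678²) = 1.3604
Δx' = γ(Δx − vΔt) = 1.3604 × (447 m − 0.678×(2.998×10^8 m/s)×44.5×10^-6 s)
= 1.3604 × (-8598.3 m) = -11.7 km

Δx' ≈ -11.7 km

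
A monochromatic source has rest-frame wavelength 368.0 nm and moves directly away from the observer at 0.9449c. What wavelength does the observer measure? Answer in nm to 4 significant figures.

λ_obs ≈ 2186 nm

Relativistic Doppler: λ_obs = λ_src √((1+β)/(1−β))
= 368.0 × √(1.94490/0.0551000) = 368.0 × 5.94118 = 2186 nm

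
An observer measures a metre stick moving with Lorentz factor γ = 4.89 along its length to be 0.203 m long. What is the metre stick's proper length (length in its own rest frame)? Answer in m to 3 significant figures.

L₀ ≈ 0.993 m

γ = 4.89 (given)
L₀ = γL = 4.89 × 0.203 = 0.993 m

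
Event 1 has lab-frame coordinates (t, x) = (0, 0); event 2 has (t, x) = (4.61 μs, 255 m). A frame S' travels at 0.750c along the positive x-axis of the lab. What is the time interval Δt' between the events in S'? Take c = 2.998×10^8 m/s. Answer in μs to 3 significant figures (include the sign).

γ = 1/√(1 − 0.750²) = 1.5119
Δt' = γ(Δt − vΔx/c²) = 1.5119 × (4.61 μs − 0.750×255 m / (2.998×10^8 m/s))
= 1.5119 × (3.9721 μs) = 6.01 μs

Δt' ≈ 6.01 μs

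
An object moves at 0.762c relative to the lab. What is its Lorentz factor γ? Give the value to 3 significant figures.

γ ≈ 1.54

γ = 1/√(1 − β²) = 1/√(1 − 0.762²) = 1/√(0.41936) = 1.54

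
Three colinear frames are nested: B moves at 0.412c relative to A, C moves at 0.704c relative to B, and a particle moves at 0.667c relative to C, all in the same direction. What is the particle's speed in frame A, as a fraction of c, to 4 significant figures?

Compose boost 2: (0.704 + 0.412)/(1 + 0.704×0.412) = 1.116/1.29005 = 0.865084
Compose boost 3: (0.667 + 0.865084)/(1 + 0.667×0.865084) = 1.53208/1.57701 = 0.9715

u ≈ 0.9715c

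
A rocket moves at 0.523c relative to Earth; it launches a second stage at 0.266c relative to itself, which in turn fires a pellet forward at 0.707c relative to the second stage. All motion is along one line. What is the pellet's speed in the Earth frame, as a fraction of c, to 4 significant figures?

Compose boost 2: (0.266 + 0.523)/(1 + 0.266×0.523) = 0.7890/1.13912 = 0.692641
Compose boost 3: (0.707 + 0.692641)/(1 + 0.707×0.692641) = 1.39964/1.48970 = 0.9395

u ≈ 0.9395c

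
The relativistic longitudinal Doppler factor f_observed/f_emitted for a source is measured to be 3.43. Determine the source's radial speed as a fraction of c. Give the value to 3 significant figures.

β ≈ 0.843

f_obs/f_src = √((1+β)/(1−β)) = 3.43  ⇒  (1+β)/(1−β) = 11.765
β = |1 − D²|/(1 + D²) = |1 − 11.765|/(1 + 11.765) = 0.843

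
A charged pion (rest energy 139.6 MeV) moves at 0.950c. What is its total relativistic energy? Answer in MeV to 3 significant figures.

γ = 1/√(1 − 0.950²) = 3.2026
E = γm₀c² = 3.2026 × 139.6 MeV = 447 MeV

E ≈ 447 MeV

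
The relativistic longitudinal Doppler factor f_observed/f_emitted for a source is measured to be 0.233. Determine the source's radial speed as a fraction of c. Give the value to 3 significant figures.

β ≈ 0.897

f_obs/f_src = √((1−β)/(1+β)) = 0.233  ⇒  (1−β)/(1+β) = 0.054289
β = |1 − D²|/(1 + D²) = |1 − 0.054289|/(1 + 0.054289) = 0.897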